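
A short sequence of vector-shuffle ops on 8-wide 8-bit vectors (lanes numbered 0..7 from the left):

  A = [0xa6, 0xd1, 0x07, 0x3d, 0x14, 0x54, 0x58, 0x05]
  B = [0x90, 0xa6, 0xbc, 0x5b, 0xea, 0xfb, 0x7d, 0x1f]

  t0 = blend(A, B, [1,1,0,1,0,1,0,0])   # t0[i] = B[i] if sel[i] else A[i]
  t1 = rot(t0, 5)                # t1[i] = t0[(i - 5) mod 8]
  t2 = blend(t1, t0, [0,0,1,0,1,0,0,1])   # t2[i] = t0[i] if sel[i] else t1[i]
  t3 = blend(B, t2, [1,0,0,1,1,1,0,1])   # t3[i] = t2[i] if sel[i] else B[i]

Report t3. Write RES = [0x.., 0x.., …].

  t0: 90 a6 07 5b 14 fb 58 05
  t1: 5b 14 fb 58 05 90 a6 07
  t2: 5b 14 07 58 14 90 a6 05
  t3: 5b a6 bc 58 14 90 7d 05

RES = [0x5b, 0xa6, 0xbc, 0x58, 0x14, 0x90, 0x7d, 0x05]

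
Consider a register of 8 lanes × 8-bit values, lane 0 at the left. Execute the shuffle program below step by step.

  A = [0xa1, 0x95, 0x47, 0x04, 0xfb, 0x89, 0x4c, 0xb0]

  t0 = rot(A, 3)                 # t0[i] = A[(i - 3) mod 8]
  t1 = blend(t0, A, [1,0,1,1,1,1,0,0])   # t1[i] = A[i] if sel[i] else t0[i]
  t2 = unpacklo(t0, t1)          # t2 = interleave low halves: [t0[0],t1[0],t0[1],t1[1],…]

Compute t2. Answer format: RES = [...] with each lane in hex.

t0 = [0x89, 0x4c, 0xb0, 0xa1, 0x95, 0x47, 0x04, 0xfb]
t1 = [0xa1, 0x4c, 0x47, 0x04, 0xfb, 0x89, 0x04, 0xfb]
t2 = [0x89, 0xa1, 0x4c, 0x4c, 0xb0, 0x47, 0xa1, 0x04]

RES = [0x89, 0xa1, 0x4c, 0x4c, 0xb0, 0x47, 0xa1, 0x04]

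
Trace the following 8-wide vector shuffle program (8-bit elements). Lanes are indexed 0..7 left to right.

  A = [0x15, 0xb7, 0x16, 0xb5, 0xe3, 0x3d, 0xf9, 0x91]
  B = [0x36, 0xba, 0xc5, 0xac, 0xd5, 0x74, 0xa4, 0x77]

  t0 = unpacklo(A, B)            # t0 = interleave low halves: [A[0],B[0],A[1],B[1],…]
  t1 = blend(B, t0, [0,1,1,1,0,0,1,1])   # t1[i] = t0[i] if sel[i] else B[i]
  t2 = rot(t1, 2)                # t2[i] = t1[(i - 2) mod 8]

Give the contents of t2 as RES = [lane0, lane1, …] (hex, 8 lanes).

RES = [ 0xb5  0xac  0x36  0x36  0xb7  0xba  0xd5  0x74 ]

→ t0 |15|36|b7|ba|16|c5|b5|ac|
→ t1 |36|36|b7|ba|d5|74|b5|ac|
→ t2 |b5|ac|36|36|b7|ba|d5|74|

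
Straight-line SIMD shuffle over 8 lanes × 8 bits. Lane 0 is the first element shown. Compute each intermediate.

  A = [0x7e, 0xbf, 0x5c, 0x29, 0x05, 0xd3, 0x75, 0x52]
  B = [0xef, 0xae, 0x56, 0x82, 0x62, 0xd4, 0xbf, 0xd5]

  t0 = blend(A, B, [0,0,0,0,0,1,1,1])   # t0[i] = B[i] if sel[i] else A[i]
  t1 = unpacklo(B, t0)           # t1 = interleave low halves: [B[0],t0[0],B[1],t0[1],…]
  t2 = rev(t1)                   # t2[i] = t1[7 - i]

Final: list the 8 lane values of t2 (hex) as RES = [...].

RES = [0x29, 0x82, 0x5c, 0x56, 0xbf, 0xae, 0x7e, 0xef]

t0 = [0x7e, 0xbf, 0x5c, 0x29, 0x05, 0xd4, 0xbf, 0xd5]
t1 = [0xef, 0x7e, 0xae, 0xbf, 0x56, 0x5c, 0x82, 0x29]
t2 = [0x29, 0x82, 0x5c, 0x56, 0xbf, 0xae, 0x7e, 0xef]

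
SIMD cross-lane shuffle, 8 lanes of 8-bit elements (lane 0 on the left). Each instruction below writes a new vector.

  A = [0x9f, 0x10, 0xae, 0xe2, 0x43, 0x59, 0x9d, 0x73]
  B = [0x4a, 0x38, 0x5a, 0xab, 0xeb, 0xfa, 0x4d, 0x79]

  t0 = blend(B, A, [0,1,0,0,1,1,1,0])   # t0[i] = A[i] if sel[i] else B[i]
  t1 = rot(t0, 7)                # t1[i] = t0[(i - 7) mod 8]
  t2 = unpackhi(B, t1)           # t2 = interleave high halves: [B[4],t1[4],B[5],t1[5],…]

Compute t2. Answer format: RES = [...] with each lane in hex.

→ t0 |4a|10|5a|ab|43|59|9d|79|
→ t1 |10|5a|ab|43|59|9d|79|4a|
→ t2 |eb|59|fa|9d|4d|79|79|4a|

RES = [ 0xeb  0x59  0xfa  0x9d  0x4d  0x79  0x79  0x4a ]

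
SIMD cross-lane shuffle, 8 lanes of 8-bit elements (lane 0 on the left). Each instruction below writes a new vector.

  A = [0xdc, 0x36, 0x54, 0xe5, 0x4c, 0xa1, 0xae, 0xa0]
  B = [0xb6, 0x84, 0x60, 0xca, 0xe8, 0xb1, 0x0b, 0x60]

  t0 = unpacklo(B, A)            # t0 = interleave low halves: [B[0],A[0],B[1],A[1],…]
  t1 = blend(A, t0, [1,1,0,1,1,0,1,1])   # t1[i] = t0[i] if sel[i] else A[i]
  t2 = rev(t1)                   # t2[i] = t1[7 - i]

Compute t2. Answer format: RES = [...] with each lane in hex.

→ t0 |b6|dc|84|36|60|54|ca|e5|
→ t1 |b6|dc|54|36|60|a1|ca|e5|
→ t2 |e5|ca|a1|60|36|54|dc|b6|

RES = [ 0xe5  0xca  0xa1  0x60  0x36  0x54  0xdc  0xb6 ]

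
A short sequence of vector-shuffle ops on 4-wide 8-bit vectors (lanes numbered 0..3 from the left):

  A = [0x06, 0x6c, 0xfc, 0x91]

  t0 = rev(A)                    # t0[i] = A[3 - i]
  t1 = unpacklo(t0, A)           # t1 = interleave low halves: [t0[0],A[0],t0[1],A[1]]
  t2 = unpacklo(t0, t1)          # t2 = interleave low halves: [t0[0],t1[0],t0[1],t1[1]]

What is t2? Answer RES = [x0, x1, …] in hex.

RES = [ 0x91  0x91  0xfc  0x06 ]

t0 = [0x91, 0xfc, 0x6c, 0x06]
t1 = [0x91, 0x06, 0xfc, 0x6c]
t2 = [0x91, 0x91, 0xfc, 0x06]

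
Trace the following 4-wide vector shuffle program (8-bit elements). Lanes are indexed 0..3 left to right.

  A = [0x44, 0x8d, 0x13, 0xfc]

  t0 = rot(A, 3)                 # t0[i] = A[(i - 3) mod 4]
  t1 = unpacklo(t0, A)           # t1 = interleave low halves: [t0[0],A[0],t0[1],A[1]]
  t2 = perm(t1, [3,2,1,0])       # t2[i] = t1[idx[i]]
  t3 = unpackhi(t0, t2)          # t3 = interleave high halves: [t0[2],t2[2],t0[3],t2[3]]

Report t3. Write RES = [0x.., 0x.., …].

RES = [0xfc, 0x44, 0x44, 0x8d]

t0 = [0x8d, 0x13, 0xfc, 0x44]
t1 = [0x8d, 0x44, 0x13, 0x8d]
t2 = [0x8d, 0x13, 0x44, 0x8d]
t3 = [0xfc, 0x44, 0x44, 0x8d]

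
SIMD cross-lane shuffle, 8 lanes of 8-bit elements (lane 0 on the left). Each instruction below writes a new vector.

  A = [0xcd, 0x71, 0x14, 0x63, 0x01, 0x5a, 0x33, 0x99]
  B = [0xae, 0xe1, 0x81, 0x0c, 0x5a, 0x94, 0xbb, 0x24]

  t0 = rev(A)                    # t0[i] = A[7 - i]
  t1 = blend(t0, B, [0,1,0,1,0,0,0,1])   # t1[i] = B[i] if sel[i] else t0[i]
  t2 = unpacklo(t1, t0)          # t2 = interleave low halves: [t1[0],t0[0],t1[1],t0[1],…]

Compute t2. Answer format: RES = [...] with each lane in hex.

RES = [ 0x99  0x99  0xe1  0x33  0x5a  0x5a  0x0c  0x01 ]

t0 = [0x99, 0x33, 0x5a, 0x01, 0x63, 0x14, 0x71, 0xcd]
t1 = [0x99, 0xe1, 0x5a, 0x0c, 0x63, 0x14, 0x71, 0x24]
t2 = [0x99, 0x99, 0xe1, 0x33, 0x5a, 0x5a, 0x0c, 0x01]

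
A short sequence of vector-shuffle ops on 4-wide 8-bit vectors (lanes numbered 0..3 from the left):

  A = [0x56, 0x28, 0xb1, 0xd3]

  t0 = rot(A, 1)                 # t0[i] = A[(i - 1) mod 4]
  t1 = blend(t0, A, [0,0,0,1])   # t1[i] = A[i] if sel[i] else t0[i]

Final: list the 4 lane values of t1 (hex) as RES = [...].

RES = [0xd3, 0x56, 0x28, 0xd3]

t0 = [0xd3, 0x56, 0x28, 0xb1]
t1 = [0xd3, 0x56, 0x28, 0xd3]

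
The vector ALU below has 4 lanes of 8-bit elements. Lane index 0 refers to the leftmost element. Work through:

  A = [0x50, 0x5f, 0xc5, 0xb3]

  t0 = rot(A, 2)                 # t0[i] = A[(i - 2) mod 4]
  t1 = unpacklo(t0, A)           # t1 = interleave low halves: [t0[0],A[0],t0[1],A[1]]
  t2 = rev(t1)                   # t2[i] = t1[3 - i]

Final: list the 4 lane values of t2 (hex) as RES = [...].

  t0: c5 b3 50 5f
  t1: c5 50 b3 5f
  t2: 5f b3 50 c5

RES = [ 0x5f  0xb3  0x50  0xc5 ]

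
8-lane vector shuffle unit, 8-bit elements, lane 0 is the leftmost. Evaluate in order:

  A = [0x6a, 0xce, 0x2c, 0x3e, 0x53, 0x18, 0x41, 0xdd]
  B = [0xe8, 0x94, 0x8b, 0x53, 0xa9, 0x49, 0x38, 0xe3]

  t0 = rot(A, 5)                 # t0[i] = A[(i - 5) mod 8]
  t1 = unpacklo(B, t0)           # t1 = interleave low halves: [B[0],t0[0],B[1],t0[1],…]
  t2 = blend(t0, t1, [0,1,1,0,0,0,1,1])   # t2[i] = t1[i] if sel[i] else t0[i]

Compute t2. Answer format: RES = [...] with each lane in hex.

RES = [ 0x3e  0x3e  0x94  0x41  0xdd  0x6a  0x53  0x41 ]

  t0: 3e 53 18 41 dd 6a ce 2c
  t1: e8 3e 94 53 8b 18 53 41
  t2: 3e 3e 94 41 dd 6a 53 41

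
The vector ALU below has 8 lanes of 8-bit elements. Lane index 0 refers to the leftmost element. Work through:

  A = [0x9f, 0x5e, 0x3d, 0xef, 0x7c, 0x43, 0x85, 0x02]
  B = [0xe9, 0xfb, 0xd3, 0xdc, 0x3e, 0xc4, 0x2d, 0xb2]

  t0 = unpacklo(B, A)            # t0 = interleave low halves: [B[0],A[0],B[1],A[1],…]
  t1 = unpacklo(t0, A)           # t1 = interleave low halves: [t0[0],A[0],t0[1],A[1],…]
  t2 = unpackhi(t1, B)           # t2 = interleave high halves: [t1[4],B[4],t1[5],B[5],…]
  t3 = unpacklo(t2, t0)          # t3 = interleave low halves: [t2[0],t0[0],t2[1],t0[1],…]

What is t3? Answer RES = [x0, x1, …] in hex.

RES = [ 0xfb  0xe9  0x3e  0x9f  0x3d  0xfb  0xc4  0x5e ]

  t0: e9 9f fb 5e d3 3d dc ef
  t1: e9 9f 9f 5e fb 3d 5e ef
  t2: fb 3e 3d c4 5e 2d ef b2
  t3: fb e9 3e 9f 3d fb c4 5e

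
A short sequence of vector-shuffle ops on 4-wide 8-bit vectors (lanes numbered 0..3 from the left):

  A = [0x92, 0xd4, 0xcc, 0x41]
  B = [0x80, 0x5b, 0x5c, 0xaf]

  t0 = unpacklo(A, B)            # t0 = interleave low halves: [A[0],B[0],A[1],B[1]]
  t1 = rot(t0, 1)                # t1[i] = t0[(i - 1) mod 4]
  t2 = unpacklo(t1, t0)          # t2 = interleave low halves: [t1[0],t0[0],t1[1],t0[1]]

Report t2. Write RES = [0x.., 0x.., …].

RES = [0x5b, 0x92, 0x92, 0x80]

  t0: 92 80 d4 5b
  t1: 5b 92 80 d4
  t2: 5b 92 92 80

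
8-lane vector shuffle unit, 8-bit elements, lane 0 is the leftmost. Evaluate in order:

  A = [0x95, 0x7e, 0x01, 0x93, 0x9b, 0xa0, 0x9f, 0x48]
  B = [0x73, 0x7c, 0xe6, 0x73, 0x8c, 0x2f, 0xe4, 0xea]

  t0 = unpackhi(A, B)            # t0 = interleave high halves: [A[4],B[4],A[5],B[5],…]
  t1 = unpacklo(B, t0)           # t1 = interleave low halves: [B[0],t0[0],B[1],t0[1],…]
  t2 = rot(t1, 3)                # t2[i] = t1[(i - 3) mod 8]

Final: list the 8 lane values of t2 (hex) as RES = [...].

→ t0 |9b|8c|a0|2f|9f|e4|48|ea|
→ t1 |73|9b|7c|8c|e6|a0|73|2f|
→ t2 |a0|73|2f|73|9b|7c|8c|e6|

RES = [ 0xa0  0x73  0x2f  0x73  0x9b  0x7c  0x8c  0xe6 ]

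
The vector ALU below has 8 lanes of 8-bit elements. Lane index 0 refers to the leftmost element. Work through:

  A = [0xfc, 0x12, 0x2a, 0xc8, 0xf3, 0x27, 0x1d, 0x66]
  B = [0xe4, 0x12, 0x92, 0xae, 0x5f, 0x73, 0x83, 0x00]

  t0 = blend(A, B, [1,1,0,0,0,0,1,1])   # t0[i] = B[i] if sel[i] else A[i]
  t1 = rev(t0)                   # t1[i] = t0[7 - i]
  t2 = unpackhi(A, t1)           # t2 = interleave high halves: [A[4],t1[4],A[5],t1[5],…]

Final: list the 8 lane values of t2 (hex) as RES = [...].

RES = [0xf3, 0xc8, 0x27, 0x2a, 0x1d, 0x12, 0x66, 0xe4]

t0 = [0xe4, 0x12, 0x2a, 0xc8, 0xf3, 0x27, 0x83, 0x00]
t1 = [0x00, 0x83, 0x27, 0xf3, 0xc8, 0x2a, 0x12, 0xe4]
t2 = [0xf3, 0xc8, 0x27, 0x2a, 0x1d, 0x12, 0x66, 0xe4]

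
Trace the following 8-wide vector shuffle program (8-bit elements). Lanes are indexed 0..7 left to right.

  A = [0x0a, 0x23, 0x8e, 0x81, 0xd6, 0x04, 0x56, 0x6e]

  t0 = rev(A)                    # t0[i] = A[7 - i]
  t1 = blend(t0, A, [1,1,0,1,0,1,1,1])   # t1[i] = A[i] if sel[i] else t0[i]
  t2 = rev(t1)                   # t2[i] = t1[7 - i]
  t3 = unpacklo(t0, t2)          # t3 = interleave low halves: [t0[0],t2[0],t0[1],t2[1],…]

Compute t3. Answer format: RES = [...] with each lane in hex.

RES = [0x6e, 0x6e, 0x56, 0x56, 0x04, 0x04, 0xd6, 0x81]

t0 = [0x6e, 0x56, 0x04, 0xd6, 0x81, 0x8e, 0x23, 0x0a]
t1 = [0x0a, 0x23, 0x04, 0x81, 0x81, 0x04, 0x56, 0x6e]
t2 = [0x6e, 0x56, 0x04, 0x81, 0x81, 0x04, 0x23, 0x0a]
t3 = [0x6e, 0x6e, 0x56, 0x56, 0x04, 0x04, 0xd6, 0x81]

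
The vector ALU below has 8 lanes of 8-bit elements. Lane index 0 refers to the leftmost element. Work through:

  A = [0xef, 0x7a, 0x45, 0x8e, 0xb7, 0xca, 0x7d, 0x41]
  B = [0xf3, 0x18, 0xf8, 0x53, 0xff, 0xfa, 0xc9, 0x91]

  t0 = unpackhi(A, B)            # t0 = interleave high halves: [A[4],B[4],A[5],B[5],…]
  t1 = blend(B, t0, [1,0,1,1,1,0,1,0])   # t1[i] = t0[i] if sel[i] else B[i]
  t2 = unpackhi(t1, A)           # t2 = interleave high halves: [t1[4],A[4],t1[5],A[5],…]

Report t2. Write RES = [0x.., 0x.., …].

t0 = [0xb7, 0xff, 0xca, 0xfa, 0x7d, 0xc9, 0x41, 0x91]
t1 = [0xb7, 0x18, 0xca, 0xfa, 0x7d, 0xfa, 0x41, 0x91]
t2 = [0x7d, 0xb7, 0xfa, 0xca, 0x41, 0x7d, 0x91, 0x41]

RES = [0x7d, 0xb7, 0xfa, 0xca, 0x41, 0x7d, 0x91, 0x41]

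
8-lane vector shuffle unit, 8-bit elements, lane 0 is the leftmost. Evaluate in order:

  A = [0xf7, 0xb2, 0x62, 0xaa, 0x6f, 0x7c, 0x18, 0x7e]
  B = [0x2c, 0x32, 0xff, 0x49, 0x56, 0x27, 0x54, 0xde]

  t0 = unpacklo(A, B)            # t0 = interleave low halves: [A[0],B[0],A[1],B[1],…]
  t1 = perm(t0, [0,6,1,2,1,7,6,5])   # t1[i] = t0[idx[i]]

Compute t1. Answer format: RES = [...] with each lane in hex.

RES = [0xf7, 0xaa, 0x2c, 0xb2, 0x2c, 0x49, 0xaa, 0xff]

→ t0 |f7|2c|b2|32|62|ff|aa|49|
→ t1 |f7|aa|2c|b2|2c|49|aa|ff|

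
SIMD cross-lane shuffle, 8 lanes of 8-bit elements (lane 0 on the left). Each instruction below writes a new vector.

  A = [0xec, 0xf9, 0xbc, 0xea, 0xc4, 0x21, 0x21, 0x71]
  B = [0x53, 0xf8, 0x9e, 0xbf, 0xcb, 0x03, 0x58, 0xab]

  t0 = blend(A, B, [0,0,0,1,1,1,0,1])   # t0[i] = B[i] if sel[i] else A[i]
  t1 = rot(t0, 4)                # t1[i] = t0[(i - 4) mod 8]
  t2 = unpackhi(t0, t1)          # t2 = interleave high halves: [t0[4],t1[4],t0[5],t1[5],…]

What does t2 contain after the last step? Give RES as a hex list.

RES = [ 0xcb  0xec  0x03  0xf9  0x21  0xbc  0xab  0xbf ]

  t0: ec f9 bc bf cb 03 21 ab
  t1: cb 03 21 ab ec f9 bc bf
  t2: cb ec 03 f9 21 bc ab bf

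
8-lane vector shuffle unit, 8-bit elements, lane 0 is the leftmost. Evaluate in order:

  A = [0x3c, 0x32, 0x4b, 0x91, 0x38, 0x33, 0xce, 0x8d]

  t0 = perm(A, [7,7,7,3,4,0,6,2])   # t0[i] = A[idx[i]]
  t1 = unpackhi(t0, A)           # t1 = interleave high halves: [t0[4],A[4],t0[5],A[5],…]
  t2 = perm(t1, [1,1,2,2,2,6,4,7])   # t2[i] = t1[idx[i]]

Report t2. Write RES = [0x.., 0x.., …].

t0 = [0x8d, 0x8d, 0x8d, 0x91, 0x38, 0x3c, 0xce, 0x4b]
t1 = [0x38, 0x38, 0x3c, 0x33, 0xce, 0xce, 0x4b, 0x8d]
t2 = [0x38, 0x38, 0x3c, 0x3c, 0x3c, 0x4b, 0xce, 0x8d]

RES = [ 0x38  0x38  0x3c  0x3c  0x3c  0x4b  0xce  0x8d ]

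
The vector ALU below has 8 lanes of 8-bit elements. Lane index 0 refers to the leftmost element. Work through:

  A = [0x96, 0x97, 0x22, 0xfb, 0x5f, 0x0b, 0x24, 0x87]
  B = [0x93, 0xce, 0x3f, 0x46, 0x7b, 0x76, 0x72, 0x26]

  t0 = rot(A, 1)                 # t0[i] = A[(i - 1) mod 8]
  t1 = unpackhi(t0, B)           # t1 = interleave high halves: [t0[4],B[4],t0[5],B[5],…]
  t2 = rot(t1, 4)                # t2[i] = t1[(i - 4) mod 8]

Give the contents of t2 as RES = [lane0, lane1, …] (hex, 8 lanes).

RES = [ 0x0b  0x72  0x24  0x26  0xfb  0x7b  0x5f  0x76 ]

→ t0 |87|96|97|22|fb|5f|0b|24|
→ t1 |fb|7b|5f|76|0b|72|24|26|
→ t2 |0b|72|24|26|fb|7b|5f|76|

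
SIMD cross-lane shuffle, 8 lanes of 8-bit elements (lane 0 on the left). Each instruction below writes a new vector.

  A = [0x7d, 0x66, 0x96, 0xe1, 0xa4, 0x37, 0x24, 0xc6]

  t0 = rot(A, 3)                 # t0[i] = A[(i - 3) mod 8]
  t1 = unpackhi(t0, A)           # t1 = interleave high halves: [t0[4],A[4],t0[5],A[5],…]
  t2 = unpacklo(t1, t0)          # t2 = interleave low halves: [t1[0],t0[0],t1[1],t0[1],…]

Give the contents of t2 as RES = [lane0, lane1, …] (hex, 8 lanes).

t0 = [0x37, 0x24, 0xc6, 0x7d, 0x66, 0x96, 0xe1, 0xa4]
t1 = [0x66, 0xa4, 0x96, 0x37, 0xe1, 0x24, 0xa4, 0xc6]
t2 = [0x66, 0x37, 0xa4, 0x24, 0x96, 0xc6, 0x37, 0x7d]

RES = [0x66, 0x37, 0xa4, 0x24, 0x96, 0xc6, 0x37, 0x7d]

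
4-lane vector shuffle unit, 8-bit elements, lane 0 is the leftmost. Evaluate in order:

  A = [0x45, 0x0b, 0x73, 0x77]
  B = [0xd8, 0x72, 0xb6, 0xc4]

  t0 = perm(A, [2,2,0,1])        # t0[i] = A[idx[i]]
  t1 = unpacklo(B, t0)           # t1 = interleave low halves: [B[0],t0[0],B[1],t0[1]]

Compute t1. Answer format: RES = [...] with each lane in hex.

→ t0 |73|73|45|0b|
→ t1 |d8|73|72|73|

RES = [0xd8, 0x73, 0x72, 0x73]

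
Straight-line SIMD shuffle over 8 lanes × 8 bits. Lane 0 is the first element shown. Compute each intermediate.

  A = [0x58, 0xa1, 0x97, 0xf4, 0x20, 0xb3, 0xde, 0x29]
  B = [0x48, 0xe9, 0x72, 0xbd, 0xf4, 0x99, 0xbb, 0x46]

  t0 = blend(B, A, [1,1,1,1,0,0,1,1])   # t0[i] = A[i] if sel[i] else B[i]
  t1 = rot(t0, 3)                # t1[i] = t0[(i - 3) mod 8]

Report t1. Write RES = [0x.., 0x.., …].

RES = [ 0x99  0xde  0x29  0x58  0xa1  0x97  0xf4  0xf4 ]

t0 = [0x58, 0xa1, 0x97, 0xf4, 0xf4, 0x99, 0xde, 0x29]
t1 = [0x99, 0xde, 0x29, 0x58, 0xa1, 0x97, 0xf4, 0xf4]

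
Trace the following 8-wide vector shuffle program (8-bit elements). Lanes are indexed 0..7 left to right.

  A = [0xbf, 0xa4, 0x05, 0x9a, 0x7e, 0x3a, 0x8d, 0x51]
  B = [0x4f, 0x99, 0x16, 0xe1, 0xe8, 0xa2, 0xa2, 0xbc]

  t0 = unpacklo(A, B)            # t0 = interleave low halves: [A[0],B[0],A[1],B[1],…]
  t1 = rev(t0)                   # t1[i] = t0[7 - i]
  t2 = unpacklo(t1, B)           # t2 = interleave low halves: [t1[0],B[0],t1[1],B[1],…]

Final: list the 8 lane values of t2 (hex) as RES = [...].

RES = [ 0xe1  0x4f  0x9a  0x99  0x16  0x16  0x05  0xe1 ]

t0 = [0xbf, 0x4f, 0xa4, 0x99, 0x05, 0x16, 0x9a, 0xe1]
t1 = [0xe1, 0x9a, 0x16, 0x05, 0x99, 0xa4, 0x4f, 0xbf]
t2 = [0xe1, 0x4f, 0x9a, 0x99, 0x16, 0x16, 0x05, 0xe1]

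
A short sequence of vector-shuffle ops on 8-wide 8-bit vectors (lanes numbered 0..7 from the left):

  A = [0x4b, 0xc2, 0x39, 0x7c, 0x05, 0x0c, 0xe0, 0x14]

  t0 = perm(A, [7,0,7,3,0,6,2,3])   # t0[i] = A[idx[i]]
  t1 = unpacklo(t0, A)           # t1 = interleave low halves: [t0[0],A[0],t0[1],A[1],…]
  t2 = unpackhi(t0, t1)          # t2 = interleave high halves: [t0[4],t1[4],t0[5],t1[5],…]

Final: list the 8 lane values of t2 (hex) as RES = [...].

→ t0 |14|4b|14|7c|4b|e0|39|7c|
→ t1 |14|4b|4b|c2|14|39|7c|7c|
→ t2 |4b|14|e0|39|39|7c|7c|7c|

RES = [0x4b, 0x14, 0xe0, 0x39, 0x39, 0x7c, 0x7c, 0x7c]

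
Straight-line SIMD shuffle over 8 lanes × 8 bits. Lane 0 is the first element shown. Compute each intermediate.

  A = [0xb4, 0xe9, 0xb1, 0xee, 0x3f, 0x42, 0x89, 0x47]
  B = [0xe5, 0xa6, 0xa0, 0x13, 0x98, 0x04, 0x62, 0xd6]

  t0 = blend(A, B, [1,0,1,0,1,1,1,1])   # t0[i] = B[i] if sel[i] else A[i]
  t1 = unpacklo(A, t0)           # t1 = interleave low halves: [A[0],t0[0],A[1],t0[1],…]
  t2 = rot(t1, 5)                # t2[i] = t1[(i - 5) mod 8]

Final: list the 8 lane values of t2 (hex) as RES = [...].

  t0: e5 e9 a0 ee 98 04 62 d6
  t1: b4 e5 e9 e9 b1 a0 ee ee
  t2: e9 b1 a0 ee ee b4 e5 e9

RES = [ 0xe9  0xb1  0xa0  0xee  0xee  0xb4  0xe5  0xe9 ]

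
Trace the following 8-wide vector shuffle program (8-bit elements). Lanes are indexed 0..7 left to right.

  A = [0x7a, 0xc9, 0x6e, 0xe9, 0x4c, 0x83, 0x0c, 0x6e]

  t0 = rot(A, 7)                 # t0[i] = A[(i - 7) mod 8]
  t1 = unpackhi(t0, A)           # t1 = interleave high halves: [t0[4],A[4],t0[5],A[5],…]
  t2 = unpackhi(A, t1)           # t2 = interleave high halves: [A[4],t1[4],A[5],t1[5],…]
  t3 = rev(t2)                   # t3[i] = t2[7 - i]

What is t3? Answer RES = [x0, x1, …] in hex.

RES = [0x6e, 0x6e, 0x7a, 0x0c, 0x0c, 0x83, 0x6e, 0x4c]

t0 = [0xc9, 0x6e, 0xe9, 0x4c, 0x83, 0x0c, 0x6e, 0x7a]
t1 = [0x83, 0x4c, 0x0c, 0x83, 0x6e, 0x0c, 0x7a, 0x6e]
t2 = [0x4c, 0x6e, 0x83, 0x0c, 0x0c, 0x7a, 0x6e, 0x6e]
t3 = [0x6e, 0x6e, 0x7a, 0x0c, 0x0c, 0x83, 0x6e, 0x4c]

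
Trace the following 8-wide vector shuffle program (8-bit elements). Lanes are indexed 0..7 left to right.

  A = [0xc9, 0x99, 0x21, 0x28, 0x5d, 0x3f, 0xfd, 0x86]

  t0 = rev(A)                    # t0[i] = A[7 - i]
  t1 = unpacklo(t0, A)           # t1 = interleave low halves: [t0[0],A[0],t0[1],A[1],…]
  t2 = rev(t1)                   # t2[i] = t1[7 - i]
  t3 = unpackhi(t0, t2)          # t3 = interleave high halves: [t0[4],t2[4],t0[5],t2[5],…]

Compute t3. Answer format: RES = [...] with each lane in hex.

t0 = [0x86, 0xfd, 0x3f, 0x5d, 0x28, 0x21, 0x99, 0xc9]
t1 = [0x86, 0xc9, 0xfd, 0x99, 0x3f, 0x21, 0x5d, 0x28]
t2 = [0x28, 0x5d, 0x21, 0x3f, 0x99, 0xfd, 0xc9, 0x86]
t3 = [0x28, 0x99, 0x21, 0xfd, 0x99, 0xc9, 0xc9, 0x86]

RES = [ 0x28  0x99  0x21  0xfd  0x99  0xc9  0xc9  0x86 ]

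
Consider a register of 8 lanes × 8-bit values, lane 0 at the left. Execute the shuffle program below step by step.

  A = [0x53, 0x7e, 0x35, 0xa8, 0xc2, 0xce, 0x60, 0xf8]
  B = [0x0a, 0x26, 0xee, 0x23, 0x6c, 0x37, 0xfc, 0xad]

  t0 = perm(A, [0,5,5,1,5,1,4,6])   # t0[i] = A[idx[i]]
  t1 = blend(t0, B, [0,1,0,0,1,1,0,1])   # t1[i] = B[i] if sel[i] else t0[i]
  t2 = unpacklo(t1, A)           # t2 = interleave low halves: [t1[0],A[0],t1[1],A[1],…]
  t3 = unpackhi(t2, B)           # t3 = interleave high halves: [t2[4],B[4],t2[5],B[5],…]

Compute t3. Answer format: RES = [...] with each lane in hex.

→ t0 |53|ce|ce|7e|ce|7e|c2|60|
→ t1 |53|26|ce|7e|6c|37|c2|ad|
→ t2 |53|53|26|7e|ce|35|7e|a8|
→ t3 |ce|6c|35|37|7e|fc|a8|ad|

RES = [0xce, 0x6c, 0x35, 0x37, 0x7e, 0xfc, 0xa8, 0xad]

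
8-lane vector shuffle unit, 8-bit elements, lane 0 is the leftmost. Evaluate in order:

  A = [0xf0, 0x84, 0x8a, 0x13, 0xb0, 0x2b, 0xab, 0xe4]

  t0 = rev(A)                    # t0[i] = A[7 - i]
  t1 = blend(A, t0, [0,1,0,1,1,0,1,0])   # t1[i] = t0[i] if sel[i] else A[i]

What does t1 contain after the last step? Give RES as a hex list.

t0 = [0xe4, 0xab, 0x2b, 0xb0, 0x13, 0x8a, 0x84, 0xf0]
t1 = [0xf0, 0xab, 0x8a, 0xb0, 0x13, 0x2b, 0x84, 0xe4]

RES = [ 0xf0  0xab  0x8a  0xb0  0x13  0x2b  0x84  0xe4 ]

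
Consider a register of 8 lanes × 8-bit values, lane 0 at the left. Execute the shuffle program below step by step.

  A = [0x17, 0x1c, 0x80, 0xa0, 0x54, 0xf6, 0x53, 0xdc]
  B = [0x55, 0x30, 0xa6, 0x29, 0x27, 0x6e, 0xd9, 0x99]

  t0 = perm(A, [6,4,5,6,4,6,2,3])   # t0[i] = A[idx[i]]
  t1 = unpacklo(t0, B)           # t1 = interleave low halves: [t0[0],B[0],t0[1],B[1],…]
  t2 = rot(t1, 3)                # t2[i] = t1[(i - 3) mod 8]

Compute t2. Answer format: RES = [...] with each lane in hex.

RES = [ 0xa6  0x53  0x29  0x53  0x55  0x54  0x30  0xf6 ]

t0 = [0x53, 0x54, 0xf6, 0x53, 0x54, 0x53, 0x80, 0xa0]
t1 = [0x53, 0x55, 0x54, 0x30, 0xf6, 0xa6, 0x53, 0x29]
t2 = [0xa6, 0x53, 0x29, 0x53, 0x55, 0x54, 0x30, 0xf6]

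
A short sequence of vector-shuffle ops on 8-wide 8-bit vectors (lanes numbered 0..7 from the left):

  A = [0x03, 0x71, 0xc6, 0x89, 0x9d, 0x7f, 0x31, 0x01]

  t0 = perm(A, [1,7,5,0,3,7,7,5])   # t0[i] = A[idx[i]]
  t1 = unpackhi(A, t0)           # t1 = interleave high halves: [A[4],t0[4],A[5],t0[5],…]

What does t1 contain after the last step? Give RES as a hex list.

  t0: 71 01 7f 03 89 01 01 7f
  t1: 9d 89 7f 01 31 01 01 7f

RES = [0x9d, 0x89, 0x7f, 0x01, 0x31, 0x01, 0x01, 0x7f]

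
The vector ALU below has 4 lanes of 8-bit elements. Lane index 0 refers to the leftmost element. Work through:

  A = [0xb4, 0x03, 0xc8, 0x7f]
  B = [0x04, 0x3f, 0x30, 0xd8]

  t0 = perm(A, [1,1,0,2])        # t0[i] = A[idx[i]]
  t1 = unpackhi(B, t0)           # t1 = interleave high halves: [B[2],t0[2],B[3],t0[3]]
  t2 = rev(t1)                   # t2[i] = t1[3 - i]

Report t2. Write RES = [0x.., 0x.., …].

RES = [0xc8, 0xd8, 0xb4, 0x30]

t0 = [0x03, 0x03, 0xb4, 0xc8]
t1 = [0x30, 0xb4, 0xd8, 0xc8]
t2 = [0xc8, 0xd8, 0xb4, 0x30]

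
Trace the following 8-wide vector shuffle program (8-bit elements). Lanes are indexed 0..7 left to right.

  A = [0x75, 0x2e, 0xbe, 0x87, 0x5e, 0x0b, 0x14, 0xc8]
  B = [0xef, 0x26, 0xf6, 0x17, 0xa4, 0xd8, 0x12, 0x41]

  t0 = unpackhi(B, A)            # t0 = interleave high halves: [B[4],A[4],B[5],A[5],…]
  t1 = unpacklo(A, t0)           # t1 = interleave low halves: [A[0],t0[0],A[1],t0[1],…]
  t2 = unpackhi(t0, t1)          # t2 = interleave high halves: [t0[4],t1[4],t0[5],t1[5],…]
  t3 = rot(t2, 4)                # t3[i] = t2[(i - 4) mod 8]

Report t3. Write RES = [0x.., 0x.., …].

  t0: a4 5e d8 0b 12 14 41 c8
  t1: 75 a4 2e 5e be d8 87 0b
  t2: 12 be 14 d8 41 87 c8 0b
  t3: 41 87 c8 0b 12 be 14 d8

RES = [ 0x41  0x87  0xc8  0x0b  0x12  0xbe  0x14  0xd8 ]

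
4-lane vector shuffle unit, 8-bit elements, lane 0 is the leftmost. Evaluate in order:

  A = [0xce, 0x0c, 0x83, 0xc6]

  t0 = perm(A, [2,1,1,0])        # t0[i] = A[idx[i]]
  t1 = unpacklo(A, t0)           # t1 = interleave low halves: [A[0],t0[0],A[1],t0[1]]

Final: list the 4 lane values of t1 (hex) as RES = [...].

RES = [0xce, 0x83, 0x0c, 0x0c]

t0 = [0x83, 0x0c, 0x0c, 0xce]
t1 = [0xce, 0x83, 0x0c, 0x0c]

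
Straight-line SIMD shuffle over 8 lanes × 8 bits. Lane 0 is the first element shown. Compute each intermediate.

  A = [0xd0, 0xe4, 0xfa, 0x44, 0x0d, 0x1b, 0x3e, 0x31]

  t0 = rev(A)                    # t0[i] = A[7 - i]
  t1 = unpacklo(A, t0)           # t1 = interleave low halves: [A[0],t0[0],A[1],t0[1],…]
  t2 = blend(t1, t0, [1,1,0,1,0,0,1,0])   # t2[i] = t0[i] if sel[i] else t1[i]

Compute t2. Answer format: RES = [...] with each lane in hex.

RES = [ 0x31  0x3e  0xe4  0x0d  0xfa  0x1b  0xe4  0x0d ]

→ t0 |31|3e|1b|0d|44|fa|e4|d0|
→ t1 |d0|31|e4|3e|fa|1b|44|0d|
→ t2 |31|3e|e4|0d|fa|1b|e4|0d|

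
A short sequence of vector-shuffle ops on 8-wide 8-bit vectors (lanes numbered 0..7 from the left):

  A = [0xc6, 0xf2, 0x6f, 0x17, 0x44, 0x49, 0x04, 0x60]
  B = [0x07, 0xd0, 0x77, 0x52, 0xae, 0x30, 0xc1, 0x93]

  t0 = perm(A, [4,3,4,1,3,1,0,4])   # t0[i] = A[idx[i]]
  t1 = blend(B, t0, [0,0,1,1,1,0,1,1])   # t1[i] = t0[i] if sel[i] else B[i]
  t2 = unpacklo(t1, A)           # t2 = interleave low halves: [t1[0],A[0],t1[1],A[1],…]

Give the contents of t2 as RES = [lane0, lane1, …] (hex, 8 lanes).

RES = [0x07, 0xc6, 0xd0, 0xf2, 0x44, 0x6f, 0xf2, 0x17]

t0 = [0x44, 0x17, 0x44, 0xf2, 0x17, 0xf2, 0xc6, 0x44]
t1 = [0x07, 0xd0, 0x44, 0xf2, 0x17, 0x30, 0xc6, 0x44]
t2 = [0x07, 0xc6, 0xd0, 0xf2, 0x44, 0x6f, 0xf2, 0x17]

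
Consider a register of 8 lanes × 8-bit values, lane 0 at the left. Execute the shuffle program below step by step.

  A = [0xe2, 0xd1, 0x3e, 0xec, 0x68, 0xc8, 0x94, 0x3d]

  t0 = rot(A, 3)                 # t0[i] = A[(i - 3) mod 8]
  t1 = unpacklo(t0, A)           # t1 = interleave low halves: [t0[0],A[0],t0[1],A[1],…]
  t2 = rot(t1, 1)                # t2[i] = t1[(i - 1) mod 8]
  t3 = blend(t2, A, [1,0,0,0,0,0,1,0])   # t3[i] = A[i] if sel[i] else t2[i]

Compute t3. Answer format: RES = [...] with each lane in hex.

→ t0 |c8|94|3d|e2|d1|3e|ec|68|
→ t1 |c8|e2|94|d1|3d|3e|e2|ec|
→ t2 |ec|c8|e2|94|d1|3d|3e|e2|
→ t3 |e2|c8|e2|94|d1|3d|94|e2|

RES = [ 0xe2  0xc8  0xe2  0x94  0xd1  0x3d  0x94  0xe2 ]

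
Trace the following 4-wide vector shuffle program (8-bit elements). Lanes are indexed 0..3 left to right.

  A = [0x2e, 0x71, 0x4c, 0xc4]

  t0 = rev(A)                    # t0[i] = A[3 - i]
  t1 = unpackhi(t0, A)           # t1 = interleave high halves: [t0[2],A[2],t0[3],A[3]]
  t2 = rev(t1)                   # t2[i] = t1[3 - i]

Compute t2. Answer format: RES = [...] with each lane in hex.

→ t0 |c4|4c|71|2e|
→ t1 |71|4c|2e|c4|
→ t2 |c4|2e|4c|71|

RES = [0xc4, 0x2e, 0x4c, 0x71]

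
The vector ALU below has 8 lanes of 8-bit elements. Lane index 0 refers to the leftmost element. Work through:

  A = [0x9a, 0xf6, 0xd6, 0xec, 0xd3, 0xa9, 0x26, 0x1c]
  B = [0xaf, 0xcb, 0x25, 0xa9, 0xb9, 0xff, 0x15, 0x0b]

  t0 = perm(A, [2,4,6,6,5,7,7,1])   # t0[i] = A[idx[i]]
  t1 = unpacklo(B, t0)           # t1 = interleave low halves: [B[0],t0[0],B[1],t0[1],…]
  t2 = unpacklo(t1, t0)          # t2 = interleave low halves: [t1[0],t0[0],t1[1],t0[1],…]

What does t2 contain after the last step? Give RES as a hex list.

RES = [ 0xaf  0xd6  0xd6  0xd3  0xcb  0x26  0xd3  0x26 ]

t0 = [0xd6, 0xd3, 0x26, 0x26, 0xa9, 0x1c, 0x1c, 0xf6]
t1 = [0xaf, 0xd6, 0xcb, 0xd3, 0x25, 0x26, 0xa9, 0x26]
t2 = [0xaf, 0xd6, 0xd6, 0xd3, 0xcb, 0x26, 0xd3, 0x26]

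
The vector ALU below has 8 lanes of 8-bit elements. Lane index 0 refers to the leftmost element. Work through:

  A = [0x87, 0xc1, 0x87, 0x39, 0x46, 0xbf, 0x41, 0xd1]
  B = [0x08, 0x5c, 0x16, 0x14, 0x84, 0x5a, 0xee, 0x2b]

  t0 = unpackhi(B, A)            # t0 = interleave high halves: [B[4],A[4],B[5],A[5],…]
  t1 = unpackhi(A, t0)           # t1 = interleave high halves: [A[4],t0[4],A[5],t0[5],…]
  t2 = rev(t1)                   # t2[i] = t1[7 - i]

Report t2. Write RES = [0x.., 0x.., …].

RES = [ 0xd1  0xd1  0x2b  0x41  0x41  0xbf  0xee  0x46 ]

→ t0 |84|46|5a|bf|ee|41|2b|d1|
→ t1 |46|ee|bf|41|41|2b|d1|d1|
→ t2 |d1|d1|2b|41|41|bf|ee|46|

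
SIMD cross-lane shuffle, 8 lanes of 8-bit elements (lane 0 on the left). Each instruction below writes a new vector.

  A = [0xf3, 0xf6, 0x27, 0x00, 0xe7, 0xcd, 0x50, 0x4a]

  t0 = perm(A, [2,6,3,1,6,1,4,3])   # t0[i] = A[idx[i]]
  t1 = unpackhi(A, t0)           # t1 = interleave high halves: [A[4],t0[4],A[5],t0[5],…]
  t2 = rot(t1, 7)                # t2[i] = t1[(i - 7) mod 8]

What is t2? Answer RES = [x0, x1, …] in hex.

→ t0 |27|50|00|f6|50|f6|e7|00|
→ t1 |e7|50|cd|f6|50|e7|4a|00|
→ t2 |50|cd|f6|50|e7|4a|00|e7|

RES = [ 0x50  0xcd  0xf6  0x50  0xe7  0x4a  0x00  0xe7 ]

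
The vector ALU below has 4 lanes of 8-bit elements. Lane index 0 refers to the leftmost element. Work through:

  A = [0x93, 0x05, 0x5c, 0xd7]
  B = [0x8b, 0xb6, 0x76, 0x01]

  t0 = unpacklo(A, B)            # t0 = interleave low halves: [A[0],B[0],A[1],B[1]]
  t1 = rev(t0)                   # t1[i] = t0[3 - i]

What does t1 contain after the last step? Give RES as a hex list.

RES = [0xb6, 0x05, 0x8b, 0x93]

→ t0 |93|8b|05|b6|
→ t1 |b6|05|8b|93|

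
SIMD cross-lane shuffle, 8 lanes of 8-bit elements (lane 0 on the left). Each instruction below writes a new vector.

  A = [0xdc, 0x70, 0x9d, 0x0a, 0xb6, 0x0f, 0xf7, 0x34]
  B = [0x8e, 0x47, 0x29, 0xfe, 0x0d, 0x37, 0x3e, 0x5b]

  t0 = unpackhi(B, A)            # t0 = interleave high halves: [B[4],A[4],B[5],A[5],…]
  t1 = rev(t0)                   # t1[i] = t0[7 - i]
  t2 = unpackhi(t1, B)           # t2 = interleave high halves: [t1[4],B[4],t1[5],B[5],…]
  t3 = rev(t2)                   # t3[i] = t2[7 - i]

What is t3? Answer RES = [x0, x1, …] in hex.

RES = [0x5b, 0x0d, 0x3e, 0xb6, 0x37, 0x37, 0x0d, 0x0f]

t0 = [0x0d, 0xb6, 0x37, 0x0f, 0x3e, 0xf7, 0x5b, 0x34]
t1 = [0x34, 0x5b, 0xf7, 0x3e, 0x0f, 0x37, 0xb6, 0x0d]
t2 = [0x0f, 0x0d, 0x37, 0x37, 0xb6, 0x3e, 0x0d, 0x5b]
t3 = [0x5b, 0x0d, 0x3e, 0xb6, 0x37, 0x37, 0x0d, 0x0f]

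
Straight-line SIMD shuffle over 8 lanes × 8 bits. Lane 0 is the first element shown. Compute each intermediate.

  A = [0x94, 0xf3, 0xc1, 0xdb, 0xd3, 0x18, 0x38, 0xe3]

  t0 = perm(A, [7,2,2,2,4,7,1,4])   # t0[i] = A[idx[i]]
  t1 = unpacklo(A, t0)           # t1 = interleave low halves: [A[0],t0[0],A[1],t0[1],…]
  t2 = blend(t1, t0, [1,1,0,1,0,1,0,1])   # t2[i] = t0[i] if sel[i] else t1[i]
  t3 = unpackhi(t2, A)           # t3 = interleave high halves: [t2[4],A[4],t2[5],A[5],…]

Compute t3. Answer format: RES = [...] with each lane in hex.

RES = [ 0xc1  0xd3  0xe3  0x18  0xdb  0x38  0xd3  0xe3 ]

→ t0 |e3|c1|c1|c1|d3|e3|f3|d3|
→ t1 |94|e3|f3|c1|c1|c1|db|c1|
→ t2 |e3|c1|f3|c1|c1|e3|db|d3|
→ t3 |c1|d3|e3|18|db|38|d3|e3|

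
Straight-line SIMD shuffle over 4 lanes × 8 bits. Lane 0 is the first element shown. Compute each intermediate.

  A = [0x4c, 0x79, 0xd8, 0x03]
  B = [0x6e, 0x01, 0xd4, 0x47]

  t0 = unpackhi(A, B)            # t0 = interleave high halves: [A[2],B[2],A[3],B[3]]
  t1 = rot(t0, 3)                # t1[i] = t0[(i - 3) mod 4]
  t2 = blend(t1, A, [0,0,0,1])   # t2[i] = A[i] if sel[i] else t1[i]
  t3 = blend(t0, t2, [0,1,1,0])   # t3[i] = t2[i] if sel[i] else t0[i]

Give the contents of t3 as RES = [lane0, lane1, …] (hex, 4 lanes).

RES = [ 0xd8  0x03  0x47  0x47 ]

→ t0 |d8|d4|03|47|
→ t1 |d4|03|47|d8|
→ t2 |d4|03|47|03|
→ t3 |d8|03|47|47|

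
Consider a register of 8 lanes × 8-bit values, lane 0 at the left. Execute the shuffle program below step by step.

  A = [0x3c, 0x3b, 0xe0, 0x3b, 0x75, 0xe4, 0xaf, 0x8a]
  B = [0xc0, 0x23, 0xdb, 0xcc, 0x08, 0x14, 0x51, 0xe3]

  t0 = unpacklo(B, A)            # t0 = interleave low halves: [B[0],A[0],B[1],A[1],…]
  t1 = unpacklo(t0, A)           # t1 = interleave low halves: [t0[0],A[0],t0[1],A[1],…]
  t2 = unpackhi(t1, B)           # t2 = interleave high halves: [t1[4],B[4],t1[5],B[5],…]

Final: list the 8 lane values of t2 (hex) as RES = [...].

t0 = [0xc0, 0x3c, 0x23, 0x3b, 0xdb, 0xe0, 0xcc, 0x3b]
t1 = [0xc0, 0x3c, 0x3c, 0x3b, 0x23, 0xe0, 0x3b, 0x3b]
t2 = [0x23, 0x08, 0xe0, 0x14, 0x3b, 0x51, 0x3b, 0xe3]

RES = [0x23, 0x08, 0xe0, 0x14, 0x3b, 0x51, 0x3b, 0xe3]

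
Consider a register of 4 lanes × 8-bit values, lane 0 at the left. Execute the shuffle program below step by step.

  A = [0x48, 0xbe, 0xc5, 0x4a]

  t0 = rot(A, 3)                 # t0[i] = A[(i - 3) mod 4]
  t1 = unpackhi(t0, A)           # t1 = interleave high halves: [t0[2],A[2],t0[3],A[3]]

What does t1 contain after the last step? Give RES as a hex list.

RES = [ 0x4a  0xc5  0x48  0x4a ]

→ t0 |be|c5|4a|48|
→ t1 |4a|c5|48|4a|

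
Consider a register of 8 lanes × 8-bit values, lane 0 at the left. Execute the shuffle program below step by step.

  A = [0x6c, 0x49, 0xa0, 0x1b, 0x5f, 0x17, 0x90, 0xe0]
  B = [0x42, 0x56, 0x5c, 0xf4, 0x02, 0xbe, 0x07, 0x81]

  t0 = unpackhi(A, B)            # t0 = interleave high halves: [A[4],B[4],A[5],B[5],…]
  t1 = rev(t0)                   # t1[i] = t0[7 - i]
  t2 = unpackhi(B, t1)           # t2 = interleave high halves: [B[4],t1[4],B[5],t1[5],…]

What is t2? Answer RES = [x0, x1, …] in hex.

RES = [ 0x02  0xbe  0xbe  0x17  0x07  0x02  0x81  0x5f ]

  t0: 5f 02 17 be 90 07 e0 81
  t1: 81 e0 07 90 be 17 02 5f
  t2: 02 be be 17 07 02 81 5f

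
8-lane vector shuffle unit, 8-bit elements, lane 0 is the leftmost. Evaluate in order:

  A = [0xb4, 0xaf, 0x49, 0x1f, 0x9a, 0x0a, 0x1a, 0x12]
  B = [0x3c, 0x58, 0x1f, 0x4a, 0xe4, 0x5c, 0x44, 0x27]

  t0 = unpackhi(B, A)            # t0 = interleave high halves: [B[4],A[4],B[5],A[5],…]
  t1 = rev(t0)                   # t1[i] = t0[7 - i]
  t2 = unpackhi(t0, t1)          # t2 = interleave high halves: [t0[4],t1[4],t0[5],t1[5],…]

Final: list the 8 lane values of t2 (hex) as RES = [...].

→ t0 |e4|9a|5c|0a|44|1a|27|12|
→ t1 |12|27|1a|44|0a|5c|9a|e4|
→ t2 |44|0a|1a|5c|27|9a|12|e4|

RES = [ 0x44  0x0a  0x1a  0x5c  0x27  0x9a  0x12  0xe4 ]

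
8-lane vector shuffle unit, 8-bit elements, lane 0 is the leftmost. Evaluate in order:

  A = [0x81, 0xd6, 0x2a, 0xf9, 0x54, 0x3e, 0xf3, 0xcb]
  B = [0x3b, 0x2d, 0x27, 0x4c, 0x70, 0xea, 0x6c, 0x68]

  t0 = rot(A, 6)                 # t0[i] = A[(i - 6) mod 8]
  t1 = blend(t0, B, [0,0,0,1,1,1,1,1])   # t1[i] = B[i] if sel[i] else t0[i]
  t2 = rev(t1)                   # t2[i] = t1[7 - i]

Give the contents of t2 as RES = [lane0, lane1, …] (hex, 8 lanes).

RES = [0x68, 0x6c, 0xea, 0x70, 0x4c, 0x54, 0xf9, 0x2a]

  t0: 2a f9 54 3e f3 cb 81 d6
  t1: 2a f9 54 4c 70 ea 6c 68
  t2: 68 6c ea 70 4c 54 f9 2a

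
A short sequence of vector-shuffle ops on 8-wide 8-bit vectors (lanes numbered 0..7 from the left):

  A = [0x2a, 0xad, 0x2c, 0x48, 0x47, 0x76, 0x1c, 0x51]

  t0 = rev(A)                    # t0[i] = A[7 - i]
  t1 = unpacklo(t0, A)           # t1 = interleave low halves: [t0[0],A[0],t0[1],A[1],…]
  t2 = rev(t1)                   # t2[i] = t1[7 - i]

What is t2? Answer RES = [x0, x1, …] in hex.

  t0: 51 1c 76 47 48 2c ad 2a
  t1: 51 2a 1c ad 76 2c 47 48
  t2: 48 47 2c 76 ad 1c 2a 51

RES = [0x48, 0x47, 0x2c, 0x76, 0xad, 0x1c, 0x2a, 0x51]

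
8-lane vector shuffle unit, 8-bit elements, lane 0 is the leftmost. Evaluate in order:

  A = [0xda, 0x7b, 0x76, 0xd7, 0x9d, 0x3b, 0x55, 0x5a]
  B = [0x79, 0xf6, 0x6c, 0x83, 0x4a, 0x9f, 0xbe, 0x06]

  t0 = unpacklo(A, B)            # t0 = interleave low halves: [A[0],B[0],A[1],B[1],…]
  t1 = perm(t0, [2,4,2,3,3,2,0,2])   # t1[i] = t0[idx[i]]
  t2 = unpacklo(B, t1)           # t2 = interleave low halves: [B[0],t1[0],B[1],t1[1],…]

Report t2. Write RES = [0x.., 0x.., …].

→ t0 |da|79|7b|f6|76|6c|d7|83|
→ t1 |7b|76|7b|f6|f6|7b|da|7b|
→ t2 |79|7b|f6|76|6c|7b|83|f6|

RES = [0x79, 0x7b, 0xf6, 0x76, 0x6c, 0x7b, 0x83, 0xf6]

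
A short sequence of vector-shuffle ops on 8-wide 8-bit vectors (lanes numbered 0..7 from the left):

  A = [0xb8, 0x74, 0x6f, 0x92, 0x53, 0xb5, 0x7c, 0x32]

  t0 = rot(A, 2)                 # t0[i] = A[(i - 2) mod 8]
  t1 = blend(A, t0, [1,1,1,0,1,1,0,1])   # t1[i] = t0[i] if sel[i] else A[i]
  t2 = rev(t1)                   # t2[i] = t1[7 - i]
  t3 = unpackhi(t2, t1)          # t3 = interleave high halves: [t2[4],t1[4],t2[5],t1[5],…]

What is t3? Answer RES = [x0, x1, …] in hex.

RES = [ 0x92  0x6f  0xb8  0x92  0x32  0x7c  0x7c  0xb5 ]

t0 = [0x7c, 0x32, 0xb8, 0x74, 0x6f, 0x92, 0x53, 0xb5]
t1 = [0x7c, 0x32, 0xb8, 0x92, 0x6f, 0x92, 0x7c, 0xb5]
t2 = [0xb5, 0x7c, 0x92, 0x6f, 0x92, 0xb8, 0x32, 0x7c]
t3 = [0x92, 0x6f, 0xb8, 0x92, 0x32, 0x7c, 0x7c, 0xb5]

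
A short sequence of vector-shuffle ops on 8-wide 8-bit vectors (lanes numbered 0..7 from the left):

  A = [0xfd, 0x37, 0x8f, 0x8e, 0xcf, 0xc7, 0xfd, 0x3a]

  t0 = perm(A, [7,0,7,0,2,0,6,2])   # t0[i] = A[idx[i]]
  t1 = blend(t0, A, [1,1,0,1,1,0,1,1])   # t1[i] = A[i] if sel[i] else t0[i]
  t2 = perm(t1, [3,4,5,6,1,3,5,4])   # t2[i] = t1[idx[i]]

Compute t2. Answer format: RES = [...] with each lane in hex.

t0 = [0x3a, 0xfd, 0x3a, 0xfd, 0x8f, 0xfd, 0xfd, 0x8f]
t1 = [0xfd, 0x37, 0x3a, 0x8e, 0xcf, 0xfd, 0xfd, 0x3a]
t2 = [0x8e, 0xcf, 0xfd, 0xfd, 0x37, 0x8e, 0xfd, 0xcf]

RES = [0x8e, 0xcf, 0xfd, 0xfd, 0x37, 0x8e, 0xfd, 0xcf]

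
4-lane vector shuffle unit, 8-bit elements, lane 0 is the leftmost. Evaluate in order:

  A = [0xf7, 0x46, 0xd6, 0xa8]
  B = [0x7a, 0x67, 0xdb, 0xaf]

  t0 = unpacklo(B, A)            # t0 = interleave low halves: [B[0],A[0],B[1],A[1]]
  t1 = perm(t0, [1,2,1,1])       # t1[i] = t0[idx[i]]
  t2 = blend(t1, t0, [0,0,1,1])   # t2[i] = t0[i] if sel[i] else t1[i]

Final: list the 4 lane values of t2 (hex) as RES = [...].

t0 = [0x7a, 0xf7, 0x67, 0x46]
t1 = [0xf7, 0x67, 0xf7, 0xf7]
t2 = [0xf7, 0x67, 0x67, 0x46]

RES = [0xf7, 0x67, 0x67, 0x46]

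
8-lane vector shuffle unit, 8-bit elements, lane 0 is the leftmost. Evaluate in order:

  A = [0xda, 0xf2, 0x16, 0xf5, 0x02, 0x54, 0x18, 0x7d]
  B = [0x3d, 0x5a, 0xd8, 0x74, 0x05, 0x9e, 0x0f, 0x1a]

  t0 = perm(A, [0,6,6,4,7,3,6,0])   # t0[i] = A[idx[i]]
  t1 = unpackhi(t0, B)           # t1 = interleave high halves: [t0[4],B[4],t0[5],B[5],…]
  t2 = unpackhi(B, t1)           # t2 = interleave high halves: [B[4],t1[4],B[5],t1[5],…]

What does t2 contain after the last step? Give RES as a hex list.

→ t0 |da|18|18|02|7d|f5|18|da|
→ t1 |7d|05|f5|9e|18|0f|da|1a|
→ t2 |05|18|9e|0f|0f|da|1a|1a|

RES = [ 0x05  0x18  0x9e  0x0f  0x0f  0xda  0x1a  0x1a ]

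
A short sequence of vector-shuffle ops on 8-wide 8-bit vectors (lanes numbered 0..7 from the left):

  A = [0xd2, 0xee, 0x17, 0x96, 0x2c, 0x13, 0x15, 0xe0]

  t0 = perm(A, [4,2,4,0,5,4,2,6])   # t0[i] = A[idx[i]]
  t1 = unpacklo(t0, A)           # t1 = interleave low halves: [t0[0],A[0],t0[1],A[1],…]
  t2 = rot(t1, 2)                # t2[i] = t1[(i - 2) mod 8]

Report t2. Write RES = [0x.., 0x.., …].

  t0: 2c 17 2c d2 13 2c 17 15
  t1: 2c d2 17 ee 2c 17 d2 96
  t2: d2 96 2c d2 17 ee 2c 17

RES = [0xd2, 0x96, 0x2c, 0xd2, 0x17, 0xee, 0x2c, 0x17]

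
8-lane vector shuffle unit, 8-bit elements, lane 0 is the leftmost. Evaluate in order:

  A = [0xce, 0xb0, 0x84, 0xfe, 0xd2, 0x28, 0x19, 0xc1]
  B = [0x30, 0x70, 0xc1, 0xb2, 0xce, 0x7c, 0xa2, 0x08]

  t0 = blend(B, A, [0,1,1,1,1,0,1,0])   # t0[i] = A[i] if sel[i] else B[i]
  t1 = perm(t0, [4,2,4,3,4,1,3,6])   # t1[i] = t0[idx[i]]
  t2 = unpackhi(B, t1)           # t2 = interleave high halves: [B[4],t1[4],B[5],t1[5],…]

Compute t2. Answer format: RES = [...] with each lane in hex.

RES = [0xce, 0xd2, 0x7c, 0xb0, 0xa2, 0xfe, 0x08, 0x19]

t0 = [0x30, 0xb0, 0x84, 0xfe, 0xd2, 0x7c, 0x19, 0x08]
t1 = [0xd2, 0x84, 0xd2, 0xfe, 0xd2, 0xb0, 0xfe, 0x19]
t2 = [0xce, 0xd2, 0x7c, 0xb0, 0xa2, 0xfe, 0x08, 0x19]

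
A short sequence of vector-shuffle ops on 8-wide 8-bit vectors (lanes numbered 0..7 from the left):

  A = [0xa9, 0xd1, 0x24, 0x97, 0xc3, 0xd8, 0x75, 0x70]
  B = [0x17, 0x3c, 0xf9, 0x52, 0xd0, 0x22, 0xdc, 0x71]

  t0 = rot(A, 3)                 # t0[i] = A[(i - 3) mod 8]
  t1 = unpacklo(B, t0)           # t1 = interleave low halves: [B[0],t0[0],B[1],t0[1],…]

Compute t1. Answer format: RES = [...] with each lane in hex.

RES = [0x17, 0xd8, 0x3c, 0x75, 0xf9, 0x70, 0x52, 0xa9]

  t0: d8 75 70 a9 d1 24 97 c3
  t1: 17 d8 3c 75 f9 70 52 a9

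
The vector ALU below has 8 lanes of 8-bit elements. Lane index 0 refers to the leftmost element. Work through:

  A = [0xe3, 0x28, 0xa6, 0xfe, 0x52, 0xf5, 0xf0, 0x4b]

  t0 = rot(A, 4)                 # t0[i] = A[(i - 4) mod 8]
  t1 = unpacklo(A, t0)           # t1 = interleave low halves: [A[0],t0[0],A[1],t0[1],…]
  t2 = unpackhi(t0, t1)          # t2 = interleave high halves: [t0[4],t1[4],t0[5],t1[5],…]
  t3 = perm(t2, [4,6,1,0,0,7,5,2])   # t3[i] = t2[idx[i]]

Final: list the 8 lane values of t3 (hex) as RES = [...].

  t0: 52 f5 f0 4b e3 28 a6 fe
  t1: e3 52 28 f5 a6 f0 fe 4b
  t2: e3 a6 28 f0 a6 fe fe 4b
  t3: a6 fe a6 e3 e3 4b fe 28

RES = [0xa6, 0xfe, 0xa6, 0xe3, 0xe3, 0x4b, 0xfe, 0x28]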